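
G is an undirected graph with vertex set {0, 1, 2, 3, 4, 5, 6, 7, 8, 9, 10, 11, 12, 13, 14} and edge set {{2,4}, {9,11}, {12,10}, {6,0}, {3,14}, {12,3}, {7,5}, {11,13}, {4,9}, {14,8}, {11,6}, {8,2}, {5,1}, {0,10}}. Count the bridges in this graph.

3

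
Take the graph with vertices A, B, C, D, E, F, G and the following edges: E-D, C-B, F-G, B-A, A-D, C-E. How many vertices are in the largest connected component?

5

Starting from F we can reach F, G. That is one component of size 2.
Starting from A we can reach A, B, C, D, E. That is one component of size 5.
The largest has 5 vertices.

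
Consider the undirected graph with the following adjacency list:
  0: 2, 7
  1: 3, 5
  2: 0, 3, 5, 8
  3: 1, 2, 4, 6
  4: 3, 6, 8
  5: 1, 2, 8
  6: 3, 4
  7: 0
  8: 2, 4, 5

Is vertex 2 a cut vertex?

Deleting 2 raises the number of components from 1 to 2, so 2 is a cut vertex.

Yes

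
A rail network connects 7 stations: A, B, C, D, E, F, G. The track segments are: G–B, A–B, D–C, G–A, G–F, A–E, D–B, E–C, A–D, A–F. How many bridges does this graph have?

The edges on the cycle A-E-C-D-A are not bridges since each lies on that cycle.
Every edge lies on some cycle, so there are no bridges.

0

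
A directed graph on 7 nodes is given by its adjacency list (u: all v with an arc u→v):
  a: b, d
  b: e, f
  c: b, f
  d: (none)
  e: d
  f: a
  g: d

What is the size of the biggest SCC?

{a, b, f} are all mutually reachable — one SCC of size 3.
{d} is an SCC by itself.
{e} is an SCC by itself.
{g} is an SCC by itself.
{c} is an SCC by itself.
The largest has 3 vertices.

3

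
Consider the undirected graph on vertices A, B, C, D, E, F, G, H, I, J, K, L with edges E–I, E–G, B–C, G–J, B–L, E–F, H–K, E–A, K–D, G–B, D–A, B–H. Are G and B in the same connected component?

From G we can reach A, B, C, D, E, F, G, H, I, J, K, L, which includes B.

Yes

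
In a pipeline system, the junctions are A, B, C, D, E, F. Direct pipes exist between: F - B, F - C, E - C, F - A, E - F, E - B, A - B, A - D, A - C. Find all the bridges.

A-D

The edges on the cycle F-A-C-F are not bridges since each lies on that cycle.
But removing A - D disconnects A from D — this is a bridge.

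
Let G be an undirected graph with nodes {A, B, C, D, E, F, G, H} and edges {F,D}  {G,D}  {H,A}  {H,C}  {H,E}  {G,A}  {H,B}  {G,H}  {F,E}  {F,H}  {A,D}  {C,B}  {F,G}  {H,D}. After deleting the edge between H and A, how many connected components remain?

1

H and A are still connected via H-G-A, so the component count stays at 1.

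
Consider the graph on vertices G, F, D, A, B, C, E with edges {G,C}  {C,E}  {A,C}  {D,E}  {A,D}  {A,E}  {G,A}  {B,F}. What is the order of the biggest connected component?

Starting from B we can reach B, F. That is one component of size 2.
Starting from A we can reach A, C, D, E, G. That is one component of size 5.
The largest has 5 vertices.

5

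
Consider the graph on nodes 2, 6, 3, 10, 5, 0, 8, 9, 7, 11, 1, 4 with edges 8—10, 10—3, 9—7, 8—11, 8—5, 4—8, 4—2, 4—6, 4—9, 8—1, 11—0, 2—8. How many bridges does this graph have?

The edges on the cycle 4-2-8-4 are not bridges since each lies on that cycle.
But removing 8—11 disconnects 8 from 11; removing 0—11 disconnects 0 from 11; removing 7—9 disconnects 7 from 9; removing 8—10 disconnects 8 from 10 — these are bridges.
In total 9 edges are bridges.

9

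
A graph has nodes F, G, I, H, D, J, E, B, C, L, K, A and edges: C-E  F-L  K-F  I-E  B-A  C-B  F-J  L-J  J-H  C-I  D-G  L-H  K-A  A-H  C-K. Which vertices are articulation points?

Removing C increases the component count from 2 to 3, so C is a cut vertex.
By contrast removing H leaves 2 components; it is not a cut vertex. No other vertex is a cut vertex either.

C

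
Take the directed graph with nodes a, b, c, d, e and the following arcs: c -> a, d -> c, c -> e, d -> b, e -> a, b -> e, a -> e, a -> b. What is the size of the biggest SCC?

3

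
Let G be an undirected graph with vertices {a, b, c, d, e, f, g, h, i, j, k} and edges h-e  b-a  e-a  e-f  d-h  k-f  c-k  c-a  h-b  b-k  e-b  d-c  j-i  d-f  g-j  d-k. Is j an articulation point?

Yes

Deleting j raises the number of components from 2 to 3, so j is a cut vertex.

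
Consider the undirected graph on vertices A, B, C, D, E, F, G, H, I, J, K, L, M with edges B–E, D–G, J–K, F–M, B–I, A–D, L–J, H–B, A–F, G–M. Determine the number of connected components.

C is isolated — a component by itself.
Starting from J we can reach J, K, L. That is one component of size 3.
Starting from B we can reach B, E, H, I. That is one component of size 4.
Starting from A we can reach A, D, F, G, M. That is one component of size 5.
Total: 4 components.

4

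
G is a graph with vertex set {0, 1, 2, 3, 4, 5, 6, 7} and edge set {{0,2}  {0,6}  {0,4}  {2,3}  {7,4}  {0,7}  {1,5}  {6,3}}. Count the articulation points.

1

Removing 0 increases the component count from 2 to 3, so 0 is a cut vertex.
By contrast removing 4 leaves 2 components; it is not a cut vertex. No other vertex is a cut vertex either.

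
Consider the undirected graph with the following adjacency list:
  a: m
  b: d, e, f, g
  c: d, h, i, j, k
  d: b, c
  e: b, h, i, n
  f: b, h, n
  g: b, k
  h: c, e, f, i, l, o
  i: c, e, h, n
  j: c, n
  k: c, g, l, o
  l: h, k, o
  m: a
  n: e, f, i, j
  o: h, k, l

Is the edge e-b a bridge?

After removing e-b, the path e-n-f-b still connects them, so the edge is not a bridge.

No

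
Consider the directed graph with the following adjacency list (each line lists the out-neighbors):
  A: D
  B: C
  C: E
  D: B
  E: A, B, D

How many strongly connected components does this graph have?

{A, B, C, D, E} are all mutually reachable — one SCC of size 5.
That gives 1 strongly connected component.

1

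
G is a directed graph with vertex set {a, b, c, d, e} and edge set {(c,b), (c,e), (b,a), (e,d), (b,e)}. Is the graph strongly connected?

No

There is no directed path from a to e, so the graph is not strongly connected.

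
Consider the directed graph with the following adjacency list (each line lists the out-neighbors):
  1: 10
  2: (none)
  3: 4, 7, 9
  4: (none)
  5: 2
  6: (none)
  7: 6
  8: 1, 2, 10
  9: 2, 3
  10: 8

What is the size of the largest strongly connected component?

{1, 8, 10} are all mutually reachable — one SCC of size 3.
{3, 9} are all mutually reachable — one SCC of size 2.
{7} is an SCC by itself.
{5} is an SCC by itself.
{2} is an SCC by itself.
(and 2 more singleton SCCs)
The largest has 3 vertices.

3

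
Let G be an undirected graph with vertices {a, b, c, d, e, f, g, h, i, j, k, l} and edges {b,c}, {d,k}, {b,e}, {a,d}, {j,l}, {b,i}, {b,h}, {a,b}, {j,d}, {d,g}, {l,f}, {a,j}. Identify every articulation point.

Removing a increases the component count from 1 to 2, so a is a cut vertex.
Removing b increases the component count from 1 to 5, so b is a cut vertex.
Removing d increases the component count from 1 to 3, so d is a cut vertex.
Likewise j, l are cut vertices.
By contrast removing i leaves 1 component; it is not a cut vertex. No other vertex is a cut vertex either.

a, b, d, j, l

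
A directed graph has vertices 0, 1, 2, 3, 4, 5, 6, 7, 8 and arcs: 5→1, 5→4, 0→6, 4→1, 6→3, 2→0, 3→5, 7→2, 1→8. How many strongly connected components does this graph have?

{8} is an SCC by itself.
{3} is an SCC by itself.
{2} is an SCC by itself.
{4} is an SCC by itself.
{0} is an SCC by itself.
(and 4 more singleton SCCs)
That gives 9 strongly connected components.

9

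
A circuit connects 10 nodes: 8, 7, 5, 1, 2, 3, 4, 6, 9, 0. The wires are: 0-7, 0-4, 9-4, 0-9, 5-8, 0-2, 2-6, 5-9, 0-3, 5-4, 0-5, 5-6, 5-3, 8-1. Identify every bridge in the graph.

0-7, 1-8, 5-8

The edges on the cycle 5-9-4-5 are not bridges since each lies on that cycle.
But removing 1-8 disconnects 1 from 8; removing 8-5 disconnects 8 from 5; removing 0-7 disconnects 0 from 7 — these are bridges.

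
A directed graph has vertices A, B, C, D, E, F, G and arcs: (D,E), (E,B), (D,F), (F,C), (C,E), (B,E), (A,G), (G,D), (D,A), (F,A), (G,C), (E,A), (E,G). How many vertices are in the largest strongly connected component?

7

{A, B, C, D, E, F, G} are all mutually reachable — one SCC of size 7.
The largest has 7 vertices.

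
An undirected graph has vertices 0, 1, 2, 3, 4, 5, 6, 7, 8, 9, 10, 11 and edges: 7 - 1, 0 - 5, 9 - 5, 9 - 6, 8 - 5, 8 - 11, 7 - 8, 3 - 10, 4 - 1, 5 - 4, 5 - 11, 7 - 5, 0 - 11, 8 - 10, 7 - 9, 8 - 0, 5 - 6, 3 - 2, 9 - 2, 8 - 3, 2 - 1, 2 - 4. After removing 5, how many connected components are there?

With 5 gone, the remaining components are: {0, 1, 2, 3, 4, 6, 7, 8, 9, 10, 11}.
That is 1 component.

1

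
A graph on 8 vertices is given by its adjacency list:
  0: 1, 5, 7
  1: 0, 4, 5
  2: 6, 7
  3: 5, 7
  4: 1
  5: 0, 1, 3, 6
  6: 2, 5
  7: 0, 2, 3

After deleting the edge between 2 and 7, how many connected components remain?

1

2 and 7 are still connected via 2-6-5-3-7, so the component count stays at 1.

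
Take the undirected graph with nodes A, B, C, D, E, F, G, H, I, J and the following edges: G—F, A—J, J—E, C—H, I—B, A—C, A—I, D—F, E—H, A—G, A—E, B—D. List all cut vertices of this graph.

Removing A increases the component count from 1 to 2, so A is a cut vertex.
By contrast removing H leaves 1 component; it is not a cut vertex. No other vertex is a cut vertex either.

A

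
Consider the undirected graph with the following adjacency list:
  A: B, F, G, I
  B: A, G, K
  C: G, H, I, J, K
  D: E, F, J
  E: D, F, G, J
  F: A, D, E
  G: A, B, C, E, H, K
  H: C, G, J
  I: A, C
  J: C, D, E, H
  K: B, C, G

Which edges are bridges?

none

The edges on the cycle H-J-E-D-F-A-G-H are not bridges since each lies on that cycle.
Every edge lies on some cycle, so there are no bridges.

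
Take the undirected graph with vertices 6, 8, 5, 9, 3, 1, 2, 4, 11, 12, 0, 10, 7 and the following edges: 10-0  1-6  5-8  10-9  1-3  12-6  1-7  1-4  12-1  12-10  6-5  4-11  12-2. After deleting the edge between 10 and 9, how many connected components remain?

2

Before removal there is 1 component.
10-9 is a bridge — removing it separates 10's side from 9's side.
After removal: 2 components.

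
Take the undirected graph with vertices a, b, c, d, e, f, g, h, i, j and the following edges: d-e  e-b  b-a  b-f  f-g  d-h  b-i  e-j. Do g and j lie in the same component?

From g we can reach a, b, d, e, f, g, h, i, j, which includes j.

Yes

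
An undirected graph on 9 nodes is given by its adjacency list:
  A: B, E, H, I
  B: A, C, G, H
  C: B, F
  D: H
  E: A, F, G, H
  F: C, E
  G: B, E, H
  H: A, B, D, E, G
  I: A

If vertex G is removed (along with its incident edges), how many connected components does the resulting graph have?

1

With G gone, the remaining components are: {A, B, C, D, E, F, H, I}.
That is 1 component.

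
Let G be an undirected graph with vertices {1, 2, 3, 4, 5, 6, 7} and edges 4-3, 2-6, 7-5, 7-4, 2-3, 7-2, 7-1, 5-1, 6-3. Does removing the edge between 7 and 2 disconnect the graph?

After removing 7-2, the path 7-4-3-2 still connects them, so the edge is not a bridge.

No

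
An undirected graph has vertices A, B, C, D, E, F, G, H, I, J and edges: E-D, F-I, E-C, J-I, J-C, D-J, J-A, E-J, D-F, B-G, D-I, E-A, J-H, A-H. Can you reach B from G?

From G we can reach B, G, which includes B.

Yes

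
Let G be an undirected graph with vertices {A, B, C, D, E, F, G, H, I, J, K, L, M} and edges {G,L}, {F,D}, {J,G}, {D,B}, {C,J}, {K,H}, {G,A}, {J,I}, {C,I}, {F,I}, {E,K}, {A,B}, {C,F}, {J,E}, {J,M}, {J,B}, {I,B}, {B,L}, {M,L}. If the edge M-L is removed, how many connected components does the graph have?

1

M and L are still connected via M-J-G-L, so the component count stays at 1.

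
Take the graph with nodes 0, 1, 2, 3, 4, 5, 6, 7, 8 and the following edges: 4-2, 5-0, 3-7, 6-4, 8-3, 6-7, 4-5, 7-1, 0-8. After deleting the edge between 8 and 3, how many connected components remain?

1

8 and 3 are still connected via 8-0-5-4-6-7-3, so the component count stays at 1.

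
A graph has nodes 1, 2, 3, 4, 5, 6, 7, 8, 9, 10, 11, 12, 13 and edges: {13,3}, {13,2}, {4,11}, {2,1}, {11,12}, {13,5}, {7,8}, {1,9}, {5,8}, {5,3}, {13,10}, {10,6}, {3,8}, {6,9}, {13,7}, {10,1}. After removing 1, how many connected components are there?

With 1 gone, the remaining components are: {4, 11, 12}; {2, 3, 5, 6, 7, 8, 9, 10, 13}.
That is 2 components.

2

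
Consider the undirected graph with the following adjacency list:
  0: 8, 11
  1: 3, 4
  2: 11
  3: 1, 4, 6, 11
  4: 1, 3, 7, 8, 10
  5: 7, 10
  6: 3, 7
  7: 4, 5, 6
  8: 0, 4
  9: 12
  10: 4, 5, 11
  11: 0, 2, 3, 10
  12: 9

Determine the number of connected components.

2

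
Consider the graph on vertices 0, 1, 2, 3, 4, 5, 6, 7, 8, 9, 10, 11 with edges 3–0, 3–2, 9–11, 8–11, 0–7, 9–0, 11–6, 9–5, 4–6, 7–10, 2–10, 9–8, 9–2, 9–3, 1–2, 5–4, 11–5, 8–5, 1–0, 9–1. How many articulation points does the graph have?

Removing 9 increases the component count from 1 to 2, so 9 is a cut vertex.
By contrast removing 7 leaves 1 component; it is not a cut vertex. No other vertex is a cut vertex either.

1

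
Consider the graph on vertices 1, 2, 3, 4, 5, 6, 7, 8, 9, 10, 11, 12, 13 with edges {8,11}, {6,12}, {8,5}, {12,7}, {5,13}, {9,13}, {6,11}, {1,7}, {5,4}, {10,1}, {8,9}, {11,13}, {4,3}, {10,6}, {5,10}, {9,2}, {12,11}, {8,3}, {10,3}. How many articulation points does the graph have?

1

Removing 9 increases the component count from 1 to 2, so 9 is a cut vertex.
By contrast removing 2 leaves 1 component; it is not a cut vertex. No other vertex is a cut vertex either.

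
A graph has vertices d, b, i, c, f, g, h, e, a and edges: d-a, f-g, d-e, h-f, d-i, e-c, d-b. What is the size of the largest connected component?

Starting from f we can reach f, g, h. That is one component of size 3.
Starting from a we can reach a, b, c, d, e, i. That is one component of size 6.
The largest has 6 vertices.

6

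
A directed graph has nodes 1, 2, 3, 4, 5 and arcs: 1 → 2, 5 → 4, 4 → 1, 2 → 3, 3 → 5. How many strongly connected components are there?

1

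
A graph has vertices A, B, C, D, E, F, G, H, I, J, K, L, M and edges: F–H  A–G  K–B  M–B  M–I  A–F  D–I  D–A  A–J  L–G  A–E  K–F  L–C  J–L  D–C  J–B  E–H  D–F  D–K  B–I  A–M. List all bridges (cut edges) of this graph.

none

The edges on the cycle D-K-F-H-E-A-D are not bridges since each lies on that cycle.
Every edge lies on some cycle, so there are no bridges.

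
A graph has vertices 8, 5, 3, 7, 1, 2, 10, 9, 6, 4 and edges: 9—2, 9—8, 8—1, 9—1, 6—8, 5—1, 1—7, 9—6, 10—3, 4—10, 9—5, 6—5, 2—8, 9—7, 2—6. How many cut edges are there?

The edges on the cycle 9-2-6-8-1-7-9 are not bridges since each lies on that cycle.
But removing 10—3 disconnects 10 from 3; removing 10—4 disconnects 10 from 4 — these are bridges.
That makes 2 bridges.

2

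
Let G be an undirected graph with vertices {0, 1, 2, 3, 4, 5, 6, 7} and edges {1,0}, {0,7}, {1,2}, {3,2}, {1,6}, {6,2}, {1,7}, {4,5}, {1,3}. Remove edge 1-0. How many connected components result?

1 and 0 are still connected via 1-7-0, so the component count stays at 2.

2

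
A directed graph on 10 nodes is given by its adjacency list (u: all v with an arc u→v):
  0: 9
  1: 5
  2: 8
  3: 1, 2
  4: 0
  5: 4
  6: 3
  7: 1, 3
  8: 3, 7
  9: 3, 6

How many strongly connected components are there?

1

{0, 1, 2, 3, 4, 5, 6, 7, 8, 9} are all mutually reachable — one SCC of size 10.
That gives 1 strongly connected component.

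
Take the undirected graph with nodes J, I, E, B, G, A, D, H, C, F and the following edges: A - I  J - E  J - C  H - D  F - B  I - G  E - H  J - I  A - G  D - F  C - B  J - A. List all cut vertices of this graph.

J

Removing J increases the component count from 1 to 2, so J is a cut vertex.
By contrast removing H leaves 1 component; it is not a cut vertex. No other vertex is a cut vertex either.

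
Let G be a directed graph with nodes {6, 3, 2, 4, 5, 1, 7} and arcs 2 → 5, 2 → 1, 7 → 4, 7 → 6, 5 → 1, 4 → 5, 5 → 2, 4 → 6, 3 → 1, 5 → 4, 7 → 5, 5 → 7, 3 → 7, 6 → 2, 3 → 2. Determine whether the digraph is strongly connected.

No

There is no directed path from 4 to 3, so the graph is not strongly connected.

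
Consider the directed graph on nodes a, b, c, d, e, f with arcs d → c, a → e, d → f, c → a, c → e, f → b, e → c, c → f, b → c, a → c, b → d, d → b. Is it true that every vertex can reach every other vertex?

Yes

From e we can reach every vertex (a, b, c, d, e, f), and every vertex can reach e (a, b, c, d, e, f). So the whole graph is one strongly connected component.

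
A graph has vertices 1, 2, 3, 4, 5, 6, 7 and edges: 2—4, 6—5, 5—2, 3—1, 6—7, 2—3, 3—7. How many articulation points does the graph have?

Removing 2 increases the component count from 1 to 2, so 2 is a cut vertex.
Removing 3 increases the component count from 1 to 2, so 3 is a cut vertex.
By contrast removing 4 leaves 1 component; it is not a cut vertex. No other vertex is a cut vertex either.

2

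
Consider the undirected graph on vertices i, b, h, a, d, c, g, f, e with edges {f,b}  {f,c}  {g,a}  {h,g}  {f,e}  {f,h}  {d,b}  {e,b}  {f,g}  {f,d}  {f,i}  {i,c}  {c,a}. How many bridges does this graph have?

The edges on the cycle f-i-c-f are not bridges since each lies on that cycle.
Every edge lies on some cycle, so there are no bridges.

0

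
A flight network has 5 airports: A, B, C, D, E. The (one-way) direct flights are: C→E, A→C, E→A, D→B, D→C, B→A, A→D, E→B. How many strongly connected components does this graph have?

1

{A, B, C, D, E} are all mutually reachable — one SCC of size 5.
That gives 1 strongly connected component.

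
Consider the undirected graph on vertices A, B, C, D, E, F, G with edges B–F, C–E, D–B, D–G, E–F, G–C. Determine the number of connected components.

A is isolated — a component by itself.
Starting from B we can reach B, C, D, E, F, G. That is one component of size 6.
Total: 2 components.

2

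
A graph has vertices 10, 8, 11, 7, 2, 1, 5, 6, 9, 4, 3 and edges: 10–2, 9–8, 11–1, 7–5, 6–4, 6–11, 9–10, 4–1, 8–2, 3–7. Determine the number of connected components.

Starting from 3 we can reach 3, 5, 7. That is one component of size 3.
Starting from 1 we can reach 1, 4, 6, 11. That is one component of size 4.
Starting from 2 we can reach 2, 8, 9, 10. That is one component of size 4.
Total: 3 components.

3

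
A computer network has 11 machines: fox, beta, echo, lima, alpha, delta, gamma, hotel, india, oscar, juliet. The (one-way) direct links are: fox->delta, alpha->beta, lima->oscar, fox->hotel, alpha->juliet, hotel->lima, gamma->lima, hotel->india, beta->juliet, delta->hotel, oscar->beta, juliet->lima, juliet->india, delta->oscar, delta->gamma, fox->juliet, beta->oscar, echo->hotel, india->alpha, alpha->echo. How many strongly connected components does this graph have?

4

{beta, echo, lima, alpha, hotel, india, oscar, juliet} are all mutually reachable — one SCC of size 8.
{delta} is an SCC by itself.
{fox} is an SCC by itself.
{gamma} is an SCC by itself.
That gives 4 strongly connected components.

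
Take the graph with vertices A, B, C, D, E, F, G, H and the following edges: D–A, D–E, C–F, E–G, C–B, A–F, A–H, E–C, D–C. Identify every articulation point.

A, C, E

Removing A increases the component count from 1 to 2, so A is a cut vertex.
Removing C increases the component count from 1 to 2, so C is a cut vertex.
Removing E increases the component count from 1 to 2, so E is a cut vertex.
By contrast removing G leaves 1 component; it is not a cut vertex. No other vertex is a cut vertex either.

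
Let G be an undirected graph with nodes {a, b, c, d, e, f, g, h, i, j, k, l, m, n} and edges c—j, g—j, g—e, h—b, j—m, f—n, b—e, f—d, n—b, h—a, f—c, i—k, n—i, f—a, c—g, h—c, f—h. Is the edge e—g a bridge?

After removing e—g, the path e-b-h-c-g still connects them, so the edge is not a bridge.

No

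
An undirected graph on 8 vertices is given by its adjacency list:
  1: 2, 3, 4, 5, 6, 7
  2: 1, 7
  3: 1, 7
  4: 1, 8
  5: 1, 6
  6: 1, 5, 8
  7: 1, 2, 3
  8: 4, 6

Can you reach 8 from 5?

Yes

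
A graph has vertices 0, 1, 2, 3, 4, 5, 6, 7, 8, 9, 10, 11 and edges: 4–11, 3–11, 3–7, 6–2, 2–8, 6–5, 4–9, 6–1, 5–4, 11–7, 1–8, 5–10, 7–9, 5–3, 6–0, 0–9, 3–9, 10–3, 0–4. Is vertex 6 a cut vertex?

Yes

Deleting 6 raises the number of components from 1 to 2, so 6 is a cut vertex.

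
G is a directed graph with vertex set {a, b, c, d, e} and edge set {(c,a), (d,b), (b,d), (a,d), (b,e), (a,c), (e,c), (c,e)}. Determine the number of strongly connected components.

{a, b, c, d, e} are all mutually reachable — one SCC of size 5.
That gives 1 strongly connected component.

1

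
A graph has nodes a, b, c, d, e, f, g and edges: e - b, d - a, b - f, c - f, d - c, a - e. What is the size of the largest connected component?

6

g is isolated — a component by itself.
Starting from a we can reach a, b, c, d, e, f. That is one component of size 6.
The largest has 6 vertices.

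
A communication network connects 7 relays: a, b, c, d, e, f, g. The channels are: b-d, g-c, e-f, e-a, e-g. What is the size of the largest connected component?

5

Starting from b we can reach b, d. That is one component of size 2.
Starting from a we can reach a, c, e, f, g. That is one component of size 5.
The largest has 5 vertices.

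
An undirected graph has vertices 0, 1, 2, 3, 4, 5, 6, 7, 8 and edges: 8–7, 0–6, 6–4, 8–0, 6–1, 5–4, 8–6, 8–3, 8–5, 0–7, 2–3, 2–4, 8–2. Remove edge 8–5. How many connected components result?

1

8 and 5 are still connected via 8-2-4-5, so the component count stays at 1.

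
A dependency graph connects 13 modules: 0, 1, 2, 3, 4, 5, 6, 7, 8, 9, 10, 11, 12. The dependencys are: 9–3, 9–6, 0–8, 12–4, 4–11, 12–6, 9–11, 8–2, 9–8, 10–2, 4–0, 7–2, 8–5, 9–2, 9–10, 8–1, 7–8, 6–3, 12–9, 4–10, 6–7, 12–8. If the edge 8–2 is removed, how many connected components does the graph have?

1

8 and 2 are still connected via 8-9-2, so the component count stays at 1.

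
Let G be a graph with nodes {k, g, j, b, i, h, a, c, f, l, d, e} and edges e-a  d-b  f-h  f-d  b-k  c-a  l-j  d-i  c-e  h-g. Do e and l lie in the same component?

No

The component containing e is {a, c, e}, and l is not in it.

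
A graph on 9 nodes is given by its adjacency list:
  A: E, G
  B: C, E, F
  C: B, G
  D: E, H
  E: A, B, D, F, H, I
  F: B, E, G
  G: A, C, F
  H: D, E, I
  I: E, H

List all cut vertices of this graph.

Removing E increases the component count from 1 to 2, so E is a cut vertex.
By contrast removing H leaves 1 component; it is not a cut vertex. No other vertex is a cut vertex either.

E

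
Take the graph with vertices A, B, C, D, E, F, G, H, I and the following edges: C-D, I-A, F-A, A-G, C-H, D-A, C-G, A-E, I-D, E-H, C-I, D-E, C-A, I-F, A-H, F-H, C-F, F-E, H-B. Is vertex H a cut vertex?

Deleting H raises the number of components from 1 to 2, so H is a cut vertex.

Yes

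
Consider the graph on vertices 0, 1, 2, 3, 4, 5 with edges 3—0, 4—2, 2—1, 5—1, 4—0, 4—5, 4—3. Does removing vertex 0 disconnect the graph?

Deleting 0 leaves 1 component (was 1) (its neighbors 3, 4 remain connected to each other), so 0 is not a cut vertex.

No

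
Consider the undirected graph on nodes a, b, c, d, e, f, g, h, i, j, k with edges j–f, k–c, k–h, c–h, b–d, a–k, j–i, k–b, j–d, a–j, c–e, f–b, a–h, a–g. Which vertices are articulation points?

a, c, j

Removing a increases the component count from 1 to 2, so a is a cut vertex.
Removing c increases the component count from 1 to 2, so c is a cut vertex.
Removing j increases the component count from 1 to 2, so j is a cut vertex.
By contrast removing h leaves 1 component; it is not a cut vertex. No other vertex is a cut vertex either.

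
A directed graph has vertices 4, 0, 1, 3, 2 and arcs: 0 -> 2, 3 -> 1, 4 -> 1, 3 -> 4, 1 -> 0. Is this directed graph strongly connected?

There is no directed path from 0 to 3, so the graph is not strongly connected.

No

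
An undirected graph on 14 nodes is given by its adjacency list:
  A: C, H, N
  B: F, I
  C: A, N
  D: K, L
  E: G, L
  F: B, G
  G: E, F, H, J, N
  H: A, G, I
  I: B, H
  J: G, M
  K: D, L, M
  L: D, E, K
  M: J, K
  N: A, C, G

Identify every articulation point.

Removing G increases the component count from 1 to 2, so G is a cut vertex.
By contrast removing E leaves 1 component; it is not a cut vertex. No other vertex is a cut vertex either.

G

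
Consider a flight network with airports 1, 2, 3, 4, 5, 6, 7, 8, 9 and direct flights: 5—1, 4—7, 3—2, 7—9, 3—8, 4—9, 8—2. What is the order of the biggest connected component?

6 is isolated — a component by itself.
Starting from 1 we can reach 1, 5. That is one component of size 2.
Starting from 4 we can reach 4, 7, 9. That is one component of size 3.
Starting from 2 we can reach 2, 3, 8. That is one component of size 3.
The largest has 3 vertices.

3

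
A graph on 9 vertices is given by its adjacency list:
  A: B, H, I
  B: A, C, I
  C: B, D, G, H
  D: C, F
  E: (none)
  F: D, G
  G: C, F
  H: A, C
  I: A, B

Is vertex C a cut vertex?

Yes

Deleting C raises the number of components from 2 to 3, so C is a cut vertex.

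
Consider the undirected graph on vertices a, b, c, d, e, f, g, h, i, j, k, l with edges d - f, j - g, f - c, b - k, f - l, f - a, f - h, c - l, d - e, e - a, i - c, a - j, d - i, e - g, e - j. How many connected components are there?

2

Starting from b we can reach b, k. That is one component of size 2.
Starting from a we can reach a, c, d, e, f, g, h, i, j, l. That is one component of size 10.
Total: 2 components.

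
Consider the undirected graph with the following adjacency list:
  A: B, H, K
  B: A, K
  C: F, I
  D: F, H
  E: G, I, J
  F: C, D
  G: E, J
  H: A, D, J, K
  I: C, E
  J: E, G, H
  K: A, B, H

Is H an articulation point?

Deleting H raises the number of components from 1 to 2, so H is a cut vertex.

Yes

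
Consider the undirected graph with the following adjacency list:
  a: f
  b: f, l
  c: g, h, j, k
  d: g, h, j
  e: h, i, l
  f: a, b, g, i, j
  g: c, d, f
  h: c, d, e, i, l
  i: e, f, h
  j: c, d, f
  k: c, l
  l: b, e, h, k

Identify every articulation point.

Removing f increases the component count from 1 to 2, so f is a cut vertex.
By contrast removing b leaves 1 component; it is not a cut vertex. No other vertex is a cut vertex either.

f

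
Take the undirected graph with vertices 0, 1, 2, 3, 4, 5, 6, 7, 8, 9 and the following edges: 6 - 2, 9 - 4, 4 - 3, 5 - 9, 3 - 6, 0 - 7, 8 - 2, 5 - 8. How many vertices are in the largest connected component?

7

1 is isolated — a component by itself.
Starting from 0 we can reach 0, 7. That is one component of size 2.
Starting from 2 we can reach 2, 3, 4, 5, 6, 8, 9. That is one component of size 7.
The largest has 7 vertices.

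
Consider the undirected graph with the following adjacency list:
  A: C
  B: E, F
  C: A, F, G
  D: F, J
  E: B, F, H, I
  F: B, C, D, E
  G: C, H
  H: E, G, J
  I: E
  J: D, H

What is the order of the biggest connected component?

Starting from A we can reach A, B, C, D, E, F, G, H, I, J. That is one component of size 10.
The largest has 10 vertices.

10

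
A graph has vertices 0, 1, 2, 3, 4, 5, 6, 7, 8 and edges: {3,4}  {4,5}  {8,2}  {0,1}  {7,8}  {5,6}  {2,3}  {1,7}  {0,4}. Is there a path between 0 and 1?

From 0 we can reach 0, 1, 2, 3, 4, 5, 6, 7, 8, which includes 1.

Yes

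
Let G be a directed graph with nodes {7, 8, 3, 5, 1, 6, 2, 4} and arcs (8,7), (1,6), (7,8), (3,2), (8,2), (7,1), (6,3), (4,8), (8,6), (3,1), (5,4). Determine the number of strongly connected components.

{1, 3, 6} are all mutually reachable — one SCC of size 3.
{7, 8} are all mutually reachable — one SCC of size 2.
{4} is an SCC by itself.
{2} is an SCC by itself.
{5} is an SCC by itself.
That gives 5 strongly connected components.

5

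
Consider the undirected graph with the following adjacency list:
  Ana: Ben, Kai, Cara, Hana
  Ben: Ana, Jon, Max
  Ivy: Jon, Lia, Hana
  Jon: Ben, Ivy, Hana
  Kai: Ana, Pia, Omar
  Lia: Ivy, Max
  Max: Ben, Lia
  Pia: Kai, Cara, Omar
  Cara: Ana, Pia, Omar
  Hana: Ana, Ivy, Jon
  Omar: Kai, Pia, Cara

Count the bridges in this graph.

The edges on the cycle Ben-Max-Lia-Ivy-Jon-Ben are not bridges since each lies on that cycle.
Every edge lies on some cycle, so there are no bridges.

0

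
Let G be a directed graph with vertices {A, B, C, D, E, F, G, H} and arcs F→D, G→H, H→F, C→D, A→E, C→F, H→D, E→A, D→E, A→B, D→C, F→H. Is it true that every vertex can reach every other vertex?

There is no directed path from H to G, so the graph is not strongly connected.

No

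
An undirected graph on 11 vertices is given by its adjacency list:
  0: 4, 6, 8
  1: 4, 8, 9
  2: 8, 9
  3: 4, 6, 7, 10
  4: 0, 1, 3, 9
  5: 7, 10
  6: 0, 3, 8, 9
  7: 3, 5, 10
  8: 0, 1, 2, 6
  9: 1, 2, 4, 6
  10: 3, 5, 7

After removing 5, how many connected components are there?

1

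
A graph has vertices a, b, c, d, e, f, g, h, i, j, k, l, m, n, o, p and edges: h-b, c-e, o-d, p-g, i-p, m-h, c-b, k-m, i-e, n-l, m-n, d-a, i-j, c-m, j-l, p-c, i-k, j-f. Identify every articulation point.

Removing d increases the component count from 2 to 3, so d is a cut vertex.
Removing j increases the component count from 2 to 3, so j is a cut vertex.
Removing p increases the component count from 2 to 3, so p is a cut vertex.
By contrast removing k leaves 2 components; it is not a cut vertex. No other vertex is a cut vertex either.

d, j, p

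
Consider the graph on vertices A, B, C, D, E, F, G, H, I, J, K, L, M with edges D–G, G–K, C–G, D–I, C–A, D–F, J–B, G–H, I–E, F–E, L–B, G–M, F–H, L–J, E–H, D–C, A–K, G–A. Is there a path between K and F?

From K we can reach A, C, D, E, F, G, H, I, K, M, which includes F.

Yes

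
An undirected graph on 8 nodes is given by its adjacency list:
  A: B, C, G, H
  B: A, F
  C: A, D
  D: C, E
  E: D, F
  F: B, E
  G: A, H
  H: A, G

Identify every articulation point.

Removing A increases the component count from 1 to 2, so A is a cut vertex.
By contrast removing D leaves 1 component; it is not a cut vertex. No other vertex is a cut vertex either.

A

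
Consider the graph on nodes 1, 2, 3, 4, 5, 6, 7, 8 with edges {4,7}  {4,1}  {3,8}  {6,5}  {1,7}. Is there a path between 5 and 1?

The component containing 5 is {5, 6}, and 1 is not in it.

No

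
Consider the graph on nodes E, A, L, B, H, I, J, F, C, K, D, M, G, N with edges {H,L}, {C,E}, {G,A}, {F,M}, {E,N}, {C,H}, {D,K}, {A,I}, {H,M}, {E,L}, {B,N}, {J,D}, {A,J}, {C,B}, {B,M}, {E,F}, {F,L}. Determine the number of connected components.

Starting from A we can reach A, D, G, I, J, K. That is one component of size 6.
Starting from B we can reach B, C, E, F, H, L, M, N. That is one component of size 8.
Total: 2 components.

2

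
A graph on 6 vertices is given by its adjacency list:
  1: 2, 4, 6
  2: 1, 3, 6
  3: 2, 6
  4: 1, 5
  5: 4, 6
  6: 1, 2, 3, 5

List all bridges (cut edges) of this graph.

none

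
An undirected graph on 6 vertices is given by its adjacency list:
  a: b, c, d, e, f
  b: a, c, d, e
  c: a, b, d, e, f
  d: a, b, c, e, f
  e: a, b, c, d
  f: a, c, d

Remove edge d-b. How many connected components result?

d and b are still connected via d-a-b, so the component count stays at 1.

1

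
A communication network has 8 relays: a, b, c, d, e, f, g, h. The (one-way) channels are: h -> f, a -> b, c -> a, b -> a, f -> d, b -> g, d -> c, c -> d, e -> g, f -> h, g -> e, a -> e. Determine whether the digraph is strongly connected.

There is no directed path from g to f, so the graph is not strongly connected.

No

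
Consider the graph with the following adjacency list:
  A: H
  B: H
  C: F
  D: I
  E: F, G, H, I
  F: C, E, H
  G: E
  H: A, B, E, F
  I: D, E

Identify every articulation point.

Removing E increases the component count from 1 to 3, so E is a cut vertex.
Removing F increases the component count from 1 to 2, so F is a cut vertex.
Removing H increases the component count from 1 to 3, so H is a cut vertex.
Likewise I is a cut vertex.
By contrast removing B leaves 1 component; it is not a cut vertex. No other vertex is a cut vertex either.

E, F, H, I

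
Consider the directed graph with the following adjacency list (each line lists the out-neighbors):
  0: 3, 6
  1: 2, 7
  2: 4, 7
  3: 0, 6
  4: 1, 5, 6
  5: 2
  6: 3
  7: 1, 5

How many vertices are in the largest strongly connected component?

5

{1, 2, 4, 5, 7} are all mutually reachable — one SCC of size 5.
{0, 3, 6} are all mutually reachable — one SCC of size 3.
The largest has 5 vertices.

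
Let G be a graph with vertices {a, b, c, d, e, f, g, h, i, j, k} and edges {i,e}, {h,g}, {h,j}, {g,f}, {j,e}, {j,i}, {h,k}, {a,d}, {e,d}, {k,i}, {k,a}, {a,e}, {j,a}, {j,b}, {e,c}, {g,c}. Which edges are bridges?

b-j, f-g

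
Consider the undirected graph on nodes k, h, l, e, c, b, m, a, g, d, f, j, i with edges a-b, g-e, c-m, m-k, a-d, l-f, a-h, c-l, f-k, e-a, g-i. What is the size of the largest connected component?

7

j is isolated — a component by itself.
Starting from c we can reach c, f, k, l, m. That is one component of size 5.
Starting from a we can reach a, b, d, e, g, h, i. That is one component of size 7.
The largest has 7 vertices.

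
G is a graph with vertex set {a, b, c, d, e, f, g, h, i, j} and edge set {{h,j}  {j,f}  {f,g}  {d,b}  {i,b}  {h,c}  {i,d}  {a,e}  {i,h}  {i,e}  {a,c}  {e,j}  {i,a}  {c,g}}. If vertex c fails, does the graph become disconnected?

No

Deleting c leaves 1 component (was 1) (its neighbors a, g, h remain connected to each other), so c is not a cut vertex.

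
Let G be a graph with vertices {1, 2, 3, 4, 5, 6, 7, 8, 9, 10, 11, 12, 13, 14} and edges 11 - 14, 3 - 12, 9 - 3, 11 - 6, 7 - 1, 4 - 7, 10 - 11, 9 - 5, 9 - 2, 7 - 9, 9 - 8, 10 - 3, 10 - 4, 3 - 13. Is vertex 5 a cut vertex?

Deleting 5 leaves 1 component (was 1), so 5 is not a cut vertex.

No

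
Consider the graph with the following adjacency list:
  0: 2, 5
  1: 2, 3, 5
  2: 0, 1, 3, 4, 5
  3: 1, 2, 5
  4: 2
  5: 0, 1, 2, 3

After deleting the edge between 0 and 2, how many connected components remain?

1

0 and 2 are still connected via 0-5-2, so the component count stays at 1.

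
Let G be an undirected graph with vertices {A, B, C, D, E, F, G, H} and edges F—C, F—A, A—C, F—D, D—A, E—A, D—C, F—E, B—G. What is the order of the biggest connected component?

5

H is isolated — a component by itself.
Starting from B we can reach B, G. That is one component of size 2.
Starting from A we can reach A, C, D, E, F. That is one component of size 5.
The largest has 5 vertices.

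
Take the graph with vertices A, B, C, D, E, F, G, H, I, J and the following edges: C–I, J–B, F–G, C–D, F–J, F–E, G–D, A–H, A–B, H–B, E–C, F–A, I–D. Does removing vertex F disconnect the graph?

Deleting F raises the number of components from 1 to 2, so F is a cut vertex.

Yes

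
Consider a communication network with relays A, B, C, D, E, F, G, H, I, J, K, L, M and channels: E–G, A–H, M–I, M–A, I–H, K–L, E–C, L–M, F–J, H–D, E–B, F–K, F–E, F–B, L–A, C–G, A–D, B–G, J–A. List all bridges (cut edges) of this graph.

none

The edges on the cycle E-C-G-E are not bridges since each lies on that cycle.
Every edge lies on some cycle, so there are no bridges.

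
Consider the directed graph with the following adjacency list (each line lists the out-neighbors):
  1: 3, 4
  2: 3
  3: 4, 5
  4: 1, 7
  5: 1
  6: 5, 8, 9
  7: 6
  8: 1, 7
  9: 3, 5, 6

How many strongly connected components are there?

{1, 3, 4, 5, 6, 7, 8, 9} are all mutually reachable — one SCC of size 8.
{2} is an SCC by itself.
That gives 2 strongly connected components.

2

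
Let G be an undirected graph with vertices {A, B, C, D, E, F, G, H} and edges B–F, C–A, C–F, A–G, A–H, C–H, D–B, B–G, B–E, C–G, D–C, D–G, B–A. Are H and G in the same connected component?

Yes

From H we can reach A, B, C, D, E, F, G, H, which includes G.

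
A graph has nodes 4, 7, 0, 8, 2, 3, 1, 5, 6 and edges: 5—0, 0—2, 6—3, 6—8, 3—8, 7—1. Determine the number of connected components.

4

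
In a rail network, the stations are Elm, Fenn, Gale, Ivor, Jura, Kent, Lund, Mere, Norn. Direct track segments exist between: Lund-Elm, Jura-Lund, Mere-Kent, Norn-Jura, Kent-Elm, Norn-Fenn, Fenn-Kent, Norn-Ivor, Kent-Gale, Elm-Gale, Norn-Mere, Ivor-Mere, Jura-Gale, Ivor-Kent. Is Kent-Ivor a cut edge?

No

After removing Kent-Ivor, the path Kent-Mere-Ivor still connects them, so the edge is not a bridge.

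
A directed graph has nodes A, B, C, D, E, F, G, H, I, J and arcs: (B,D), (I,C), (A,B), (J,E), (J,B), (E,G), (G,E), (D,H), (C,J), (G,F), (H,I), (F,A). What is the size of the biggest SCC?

10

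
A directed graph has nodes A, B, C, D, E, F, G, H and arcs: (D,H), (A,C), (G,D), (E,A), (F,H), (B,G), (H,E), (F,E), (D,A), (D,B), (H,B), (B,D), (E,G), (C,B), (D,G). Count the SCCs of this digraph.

{A, B, C, D, E, G, H} are all mutually reachable — one SCC of size 7.
{F} is an SCC by itself.
That gives 2 strongly connected components.

2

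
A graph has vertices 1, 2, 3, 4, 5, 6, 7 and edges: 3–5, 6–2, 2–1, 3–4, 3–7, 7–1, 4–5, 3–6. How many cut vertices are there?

1

Removing 3 increases the component count from 1 to 2, so 3 is a cut vertex.
By contrast removing 7 leaves 1 component; it is not a cut vertex. No other vertex is a cut vertex either.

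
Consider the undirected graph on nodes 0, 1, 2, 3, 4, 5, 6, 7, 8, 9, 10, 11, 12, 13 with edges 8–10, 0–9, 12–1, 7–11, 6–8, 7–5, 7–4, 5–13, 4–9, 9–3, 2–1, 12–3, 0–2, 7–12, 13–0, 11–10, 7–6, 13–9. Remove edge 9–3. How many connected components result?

1

9 and 3 are still connected via 9-4-7-12-3, so the component count stays at 1.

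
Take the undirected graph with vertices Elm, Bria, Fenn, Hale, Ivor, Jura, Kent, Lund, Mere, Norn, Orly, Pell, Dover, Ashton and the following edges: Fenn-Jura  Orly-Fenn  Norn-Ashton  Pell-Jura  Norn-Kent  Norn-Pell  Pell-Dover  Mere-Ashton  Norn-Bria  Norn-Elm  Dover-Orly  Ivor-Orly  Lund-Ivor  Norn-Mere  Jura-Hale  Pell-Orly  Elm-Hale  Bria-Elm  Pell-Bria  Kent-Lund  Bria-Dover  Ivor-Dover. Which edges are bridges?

none

The edges on the cycle Norn-Mere-Ashton-Norn are not bridges since each lies on that cycle.
Every edge lies on some cycle, so there are no bridges.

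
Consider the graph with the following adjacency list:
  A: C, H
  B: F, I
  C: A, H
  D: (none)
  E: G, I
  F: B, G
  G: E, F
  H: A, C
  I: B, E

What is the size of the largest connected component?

D is isolated — a component by itself.
Starting from A we can reach A, C, H. That is one component of size 3.
Starting from B we can reach B, E, F, G, I. That is one component of size 5.
The largest has 5 vertices.

5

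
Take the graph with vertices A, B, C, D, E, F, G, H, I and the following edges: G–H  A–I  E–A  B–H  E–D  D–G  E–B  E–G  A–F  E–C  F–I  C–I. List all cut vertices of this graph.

E

Removing E increases the component count from 1 to 2, so E is a cut vertex.
By contrast removing I leaves 1 component; it is not a cut vertex. No other vertex is a cut vertex either.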